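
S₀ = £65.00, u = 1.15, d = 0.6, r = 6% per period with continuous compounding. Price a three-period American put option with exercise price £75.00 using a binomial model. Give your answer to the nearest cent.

£11.25

Risk-neutral probability p = (e^0.06 − 0.6)/(1.15 − 0.6) = 0.4618/0.5500 = 0.8397
Terminal stock prices: S_uuu = 98.86, S_uud = 51.58, S_udd = 26.91, S_ddd = 14.04
Terminal payoffs (K − S): max(-23.86, 0) = 0, max(23.42, 0) = 23.42, max(48.09, 0) = 48.09, max(60.96, 0) = 60.96
Node uu (S = 85.96): continuation = e^(−0.06)·[0.8397·0.0000 + 0.1603·23.4225] = 3.5359; exercise value = 0.0000 ≤ continuation, so V_uu = 3.5359
Node ud (S = 44.85): continuation = e^(−0.06)·[0.8397·23.4225 + 0.1603·48.0900] = 25.7823; exercise value = 30.1500 > continuation, so V_ud = 30.1500 (exercise)
Node dd (S = 23.4): continuation = e^(−0.06)·[0.8397·48.0900 + 0.1603·60.9600] = 47.2323; exercise value = 51.6000 > continuation, so V_dd = 51.6000 (exercise)
Node u (S = 74.75): continuation = e^(−0.06)·[0.8397·3.5359 + 0.1603·30.1500] = 7.3477; exercise value = 0.2500 ≤ continuation, so V_u = 7.3477
Node d (S = 39): continuation = e^(−0.06)·[0.8397·30.1500 + 0.1603·51.6000] = 31.6323; exercise value = 36.0000 > continuation, so V_d = 36.0000 (exercise)
Node 0 (S = 65): continuation = e^(−0.06)·[0.8397·7.3477 + 0.1603·36.0000] = 11.2452; exercise value = 10.0000 ≤ continuation, so V_0 = 11.2452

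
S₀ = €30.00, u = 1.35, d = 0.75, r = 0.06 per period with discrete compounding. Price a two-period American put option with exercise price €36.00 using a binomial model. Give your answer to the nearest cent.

€7.41

Risk-neutral probability p = (1 + 0.06 − 0.75)/(1.35 − 0.75) = 0.3100/0.6000 = 0.5167
Terminal stock prices: S_uu = 54.68, S_ud = 30.38, S_dd = 16.88
Terminal payoffs (K − S): max(-18.68, 0) = 0, max(5.625, 0) = 5.625, max(19.12, 0) = 19.12
Node u (S = 40.5): continuation = 1/1.06·[0.5167·0.0000 + 0.4833·5.6250] = 2.5649; exercise value = 0.0000 ≤ continuation, so V_u = 2.5649
Node d (S = 22.5): continuation = 1/1.06·[0.5167·5.6250 + 0.4833·19.1250] = 11.4623; exercise value = 13.5000 > continuation, so V_d = 13.5000 (exercise)
Node 0 (S = 30): continuation = 1/1.06·[0.5167·2.5649 + 0.4833·13.5000] = 7.4058; exercise value = 6.0000 ≤ continuation, so V_0 = 7.4058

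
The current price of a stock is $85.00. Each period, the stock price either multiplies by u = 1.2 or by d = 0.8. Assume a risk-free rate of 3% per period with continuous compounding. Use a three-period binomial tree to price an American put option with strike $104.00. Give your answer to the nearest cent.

Risk-neutral probability p = (e^0.03 − 0.8)/(1.2 − 0.8) = 0.2305/0.4000 = 0.5761
Terminal stock prices: S_uuu = 146.9, S_uud = 97.92, S_udd = 65.28, S_ddd = 43.52
Terminal payoffs (K − S): max(-42.88, 0) = 0, max(6.08, 0) = 6.08, max(38.72, 0) = 38.72, max(60.48, 0) = 60.48
Node uu (S = 122.4): continuation = e^(−0.03)·[0.5761·0.0000 + 0.4239·6.0800] = 2.5009; exercise value = 0.0000 ≤ continuation, so V_uu = 2.5009
Node ud (S = 81.6): continuation = e^(−0.03)·[0.5761·6.0800 + 0.4239·38.7200] = 19.3263; exercise value = 22.4000 > continuation, so V_ud = 22.4000 (exercise)
Node dd (S = 54.4): continuation = e^(−0.03)·[0.5761·38.7200 + 0.4239·60.4800] = 46.5263; exercise value = 49.6000 > continuation, so V_dd = 49.6000 (exercise)
Node u (S = 102): continuation = e^(−0.03)·[0.5761·2.5009 + 0.4239·22.4000] = 10.6122; exercise value = 2.0000 ≤ continuation, so V_u = 10.6122
Node d (S = 68): continuation = e^(−0.03)·[0.5761·22.4000 + 0.4239·49.6000] = 32.9263; exercise value = 36.0000 > continuation, so V_d = 36.0000 (exercise)
Node 0 (S = 85): continuation = e^(−0.03)·[0.5761·10.6122 + 0.4239·36.0000] = 20.7415; exercise value = 19.0000 ≤ continuation, so V_0 = 20.7415

$20.74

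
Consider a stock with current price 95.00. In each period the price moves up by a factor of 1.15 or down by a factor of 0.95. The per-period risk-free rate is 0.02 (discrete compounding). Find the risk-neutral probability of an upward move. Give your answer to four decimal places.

Risk-neutral probability p = (1 + 0.02 − 0.95)/(1.15 − 0.95) = 0.0700/0.2000 = 0.3500

p = 0.3500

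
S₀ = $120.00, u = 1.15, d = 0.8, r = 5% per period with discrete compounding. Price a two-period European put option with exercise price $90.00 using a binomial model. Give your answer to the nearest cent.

Risk-neutral probability p = (1 + 0.05 − 0.8)/(1.15 − 0.8) = 0.2500/0.3500 = 0.7143
Terminal stock prices: S_uu = 158.7, S_ud = 110.4, S_dd = 76.8
Terminal payoffs (K − S): max(-68.7, 0) = 0, max(-20.4, 0) = 0, max(13.2, 0) = 13.2
Node u (S = 138): V_u = 1/1.05·[0.7143·0.0000 + 0.2857·0.0000] = 0.0000
Node d (S = 96): V_d = 1/1.05·[0.7143·0.0000 + 0.2857·13.2000] = 3.5918
Node 0 (S = 120): V_0 = 1/1.05·[0.7143·0.0000 + 0.2857·3.5918] = 0.9774

$0.98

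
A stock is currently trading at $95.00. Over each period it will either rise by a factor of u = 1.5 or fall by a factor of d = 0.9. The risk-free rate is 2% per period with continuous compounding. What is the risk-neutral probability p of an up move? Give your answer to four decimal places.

Risk-neutral probability p = (e^0.02 − 0.9)/(1.5 − 0.9) = 0.1202/0.6000 = 0.2003

p = 0.2003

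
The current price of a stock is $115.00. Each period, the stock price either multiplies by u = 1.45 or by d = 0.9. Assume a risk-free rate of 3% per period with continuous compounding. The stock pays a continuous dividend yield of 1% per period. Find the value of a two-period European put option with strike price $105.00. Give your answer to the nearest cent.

Per-period risk-free factor R = e^0.03 = 1.0305; dividend-adjusted growth = e^(0.03−0.01) = 1.0202.
Risk-neutral probability p = (1.0202 − 0.9)/(1.45 − 0.9) = 0.1202/0.5500 = 0.2185
Terminal stock prices: S_uu = 241.8, S_ud = 150.1, S_dd = 93.15
Terminal payoffs (K − S): max(-136.8, 0) = 0, max(-45.08, 0) = 0, max(11.85, 0) = 11.85
Node u (S = 166.8): V_u = e^(−0.03)·[0.2185·0.0000 + 0.7815·0.0000] = 0.0000
Node d (S = 103.5): V_d = e^(−0.03)·[0.2185·0.0000 + 0.7815·11.8500] = 8.9865
Node 0 (S = 115): V_0 = e^(−0.03)·[0.2185·0.0000 + 0.7815·8.9865] = 6.8150

$6.81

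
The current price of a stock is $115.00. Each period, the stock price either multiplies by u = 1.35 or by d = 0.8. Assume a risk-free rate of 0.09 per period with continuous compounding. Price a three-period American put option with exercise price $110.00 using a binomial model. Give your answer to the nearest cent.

$8.59

Risk-neutral probability p = (e^0.09 − 0.8)/(1.35 − 0.8) = 0.2942/0.5500 = 0.5349
Terminal stock prices: S_uuu = 282.9, S_uud = 167.7, S_udd = 99.36, S_ddd = 58.88
Terminal payoffs (K − S): max(-172.9, 0) = 0, max(-57.67, 0) = 0, max(10.64, 0) = 10.64, max(51.12, 0) = 51.12
Node uu (S = 209.6): continuation = e^(−0.09)·[0.5349·0.0000 + 0.4651·0.0000] = 0.0000; exercise value = 0.0000 ≤ continuation, so V_uu = 0.0000
Node ud (S = 124.2): continuation = e^(−0.09)·[0.5349·0.0000 + 0.4651·10.6400] = 4.5231; exercise value = 0.0000 ≤ continuation, so V_ud = 4.5231
Node dd (S = 73.6): continuation = e^(−0.09)·[0.5349·10.6400 + 0.4651·51.1200] = 26.9324; exercise value = 36.4000 > continuation, so V_dd = 36.4000 (exercise)
Node u (S = 155.2): continuation = e^(−0.09)·[0.5349·0.0000 + 0.4651·4.5231] = 1.9228; exercise value = 0.0000 ≤ continuation, so V_u = 1.9228
Node d (S = 92): continuation = e^(−0.09)·[0.5349·4.5231 + 0.4651·36.4000] = 17.6848; exercise value = 18.0000 > continuation, so V_d = 18.0000 (exercise)
Node 0 (S = 115): continuation = e^(−0.09)·[0.5349·1.9228 + 0.4651·18.0000] = 8.5918; exercise value = 0.0000 ≤ continuation, so V_0 = 8.5918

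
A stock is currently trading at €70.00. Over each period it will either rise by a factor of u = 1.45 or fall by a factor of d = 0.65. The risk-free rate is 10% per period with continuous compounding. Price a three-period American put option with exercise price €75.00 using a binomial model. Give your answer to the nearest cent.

Risk-neutral probability p = (e^0.1 − 0.65)/(1.45 − 0.65) = 0.4552/0.8000 = 0.5690
Terminal stock prices: S_uuu = 213.4, S_uud = 95.66, S_udd = 42.88, S_ddd = 19.22
Terminal payoffs (K − S): max(-138.4, 0) = 0, max(-20.66, 0) = 0, max(32.12, 0) = 32.12, max(55.78, 0) = 55.78
Node uu (S = 147.2): continuation = e^(−0.1)·[0.5690·0.0000 + 0.4310·0.0000] = 0.0000; exercise value = 0.0000 ≤ continuation, so V_uu = 0.0000
Node ud (S = 65.98): continuation = e^(−0.1)·[0.5690·0.0000 + 0.4310·32.1162] = 12.5259; exercise value = 9.0250 ≤ continuation, so V_ud = 12.5259
Node dd (S = 29.58): continuation = e^(−0.1)·[0.5690·32.1162 + 0.4310·55.7763] = 38.2878; exercise value = 45.4250 > continuation, so V_dd = 45.4250 (exercise)
Node u (S = 101.5): continuation = e^(−0.1)·[0.5690·0.0000 + 0.4310·12.5259] = 4.8853; exercise value = 0.0000 ≤ continuation, so V_u = 4.8853
Node d (S = 45.5): continuation = e^(−0.1)·[0.5690·12.5259 + 0.4310·45.4250] = 24.1651; exercise value = 29.5000 > continuation, so V_d = 29.5000 (exercise)
Node 0 (S = 70): continuation = e^(−0.1)·[0.5690·4.8853 + 0.4310·29.5000] = 14.0206; exercise value = 5.0000 ≤ continuation, so V_0 = 14.0206

€14.02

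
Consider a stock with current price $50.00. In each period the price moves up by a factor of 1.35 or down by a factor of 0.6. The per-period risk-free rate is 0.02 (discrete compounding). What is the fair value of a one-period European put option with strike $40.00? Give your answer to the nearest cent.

$4.31

Risk-neutral probability p = (1 + 0.02 − 0.6)/(1.35 − 0.6) = 0.4200/0.7500 = 0.5600
Terminal stock prices: S_u = 67.5, S_d = 30
Terminal payoffs (K − S): max(-27.5, 0) = 0, max(10, 0) = 10
Node 0 (S = 50): V_0 = 1/1.02·[0.5600·0.0000 + 0.4400·10.0000] = 4.3137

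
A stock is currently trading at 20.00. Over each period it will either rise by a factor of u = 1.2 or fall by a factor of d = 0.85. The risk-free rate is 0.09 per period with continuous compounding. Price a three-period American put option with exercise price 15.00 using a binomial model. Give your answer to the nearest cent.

0.06

Risk-neutral probability p = (e^0.09 − 0.85)/(1.2 − 0.85) = 0.2442/0.3500 = 0.6976
Terminal stock prices: S_uuu = 34.56, S_uud = 24.48, S_udd = 17.34, S_ddd = 12.28
Terminal payoffs (K − S): max(-19.56, 0) = 0, max(-9.48, 0) = 0, max(-2.34, 0) = 0, max(2.718, 0) = 2.718
Node uu (S = 28.8): continuation = e^(−0.09)·[0.6976·0.0000 + 0.3024·0.0000] = 0.0000; exercise value = 0.0000 ≤ continuation, so V_uu = 0.0000
Node ud (S = 20.4): continuation = e^(−0.09)·[0.6976·0.0000 + 0.3024·0.0000] = 0.0000; exercise value = 0.0000 ≤ continuation, so V_ud = 0.0000
Node dd (S = 14.45): continuation = e^(−0.09)·[0.6976·0.0000 + 0.3024·2.7175] = 0.7509; exercise value = 0.5500 ≤ continuation, so V_dd = 0.7509
Node u (S = 24): continuation = e^(−0.09)·[0.6976·0.0000 + 0.3024·0.0000] = 0.0000; exercise value = 0.0000 ≤ continuation, so V_u = 0.0000
Node d (S = 17): continuation = e^(−0.09)·[0.6976·0.0000 + 0.3024·0.7509] = 0.2075; exercise value = 0.0000 ≤ continuation, so V_d = 0.2075
Node 0 (S = 20): continuation = e^(−0.09)·[0.6976·0.0000 + 0.3024·0.2075] = 0.0573; exercise value = 0.0000 ≤ continuation, so V_0 = 0.0573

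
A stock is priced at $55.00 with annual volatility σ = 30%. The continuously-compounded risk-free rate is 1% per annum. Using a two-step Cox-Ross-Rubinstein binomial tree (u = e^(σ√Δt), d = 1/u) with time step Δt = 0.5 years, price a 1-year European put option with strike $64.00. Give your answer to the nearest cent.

CRR parameters: u = e^(σ√Δt) = e^(0.3·√0.5) = 1.2363, d = 1/u = 0.8089
Per-period rate: rΔt = 0.01·0.5 = 0.005, so R = e^0.005 = 1.0050
Risk-neutral probability p = (e^0.005 − 0.8089)/(1.2363 − 0.8089) = 0.1962/0.4275 = 0.4589
Terminal stock prices: S_uu = 84.07, S_ud = 55, S_dd = 35.98
Terminal payoffs (K − S): max(-20.07, 0) = 0, max(9, 0) = 9, max(28.02, 0) = 28.02
Node u (S = 68): V_u = e^(−0.005)·[0.4589·0.0000 + 0.5411·9.0000] = 4.8457
Node d (S = 44.49): V_d = e^(−0.005)·[0.4589·9.0000 + 0.5411·28.0162] = 19.1936
Node 0 (S = 55): V_0 = e^(−0.005)·[0.4589·4.8457 + 0.5411·19.1936] = 12.5466

$12.55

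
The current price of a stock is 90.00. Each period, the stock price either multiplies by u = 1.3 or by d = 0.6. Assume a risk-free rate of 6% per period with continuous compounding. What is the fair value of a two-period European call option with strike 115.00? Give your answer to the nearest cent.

14.32

Risk-neutral probability p = (e^0.06 − 0.6)/(1.3 − 0.6) = 0.4618/0.7000 = 0.6598
Terminal stock prices: S_uu = 152.1, S_ud = 70.2, S_dd = 32.4
Terminal payoffs (S − K): max(37.1, 0) = 37.1, max(-44.8, 0) = 0, max(-82.6, 0) = 0
Node u (S = 117): V_u = e^(−0.06)·[0.6598·37.1000 + 0.3402·0.0000] = 23.0519
Node d (S = 54): V_d = e^(−0.06)·[0.6598·0.0000 + 0.3402·0.0000] = 0.0000
Node 0 (S = 90): V_0 = e^(−0.06)·[0.6598·23.0519 + 0.3402·0.0000] = 14.3232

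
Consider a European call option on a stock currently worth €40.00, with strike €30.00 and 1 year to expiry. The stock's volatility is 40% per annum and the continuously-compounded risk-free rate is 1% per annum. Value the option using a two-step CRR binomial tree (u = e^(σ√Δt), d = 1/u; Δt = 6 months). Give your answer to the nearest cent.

€12.57

CRR parameters: u = e^(σ√Δt) = e^(0.4·√0.5) = 1.3269, d = 1/u = 0.7536
Per-period rate: rΔt = 0.01·0.5 = 0.005, so R = e^0.005 = 1.0050
Risk-neutral probability p = (e^0.005 − 0.7536)/(1.3269 − 0.7536) = 0.2514/0.5733 = 0.4385
Terminal stock prices: S_uu = 70.43, S_ud = 40, S_dd = 22.72
Terminal payoffs (S − K): max(40.43, 0) = 40.43, max(10, 0) = 10, max(-7.281, 0) = 0
Node u (S = 53.08): V_u = e^(−0.005)·[0.4385·40.4262 + 0.5615·10.0000] = 23.2255
Node d (S = 30.15): V_d = e^(−0.005)·[0.4385·10.0000 + 0.5615·0.0000] = 4.3631
Node 0 (S = 40): V_0 = e^(−0.005)·[0.4385·23.2255 + 0.5615·4.3631] = 12.5713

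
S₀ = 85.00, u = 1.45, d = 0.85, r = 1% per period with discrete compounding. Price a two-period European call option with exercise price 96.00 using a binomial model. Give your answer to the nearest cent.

9.13

Risk-neutral probability p = (1 + 0.01 − 0.85)/(1.45 − 0.85) = 0.1600/0.6000 = 0.2667
Terminal stock prices: S_uu = 178.7, S_ud = 104.8, S_dd = 61.41
Terminal payoffs (S − K): max(82.71, 0) = 82.71, max(8.763, 0) = 8.763, max(-34.59, 0) = 0
Node u (S = 123.2): V_u = 1/1.01·[0.2667·82.7125 + 0.7333·8.7625] = 28.2005
Node d (S = 72.25): V_d = 1/1.01·[0.2667·8.7625 + 0.7333·0.0000] = 2.3135
Node 0 (S = 85): V_0 = 1/1.01·[0.2667·28.2005 + 0.7333·2.3135] = 9.1255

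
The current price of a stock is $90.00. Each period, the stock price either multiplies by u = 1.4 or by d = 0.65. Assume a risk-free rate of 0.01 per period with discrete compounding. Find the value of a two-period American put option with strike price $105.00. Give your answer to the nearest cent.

Risk-neutral probability p = (1 + 0.01 − 0.65)/(1.4 − 0.65) = 0.3600/0.7500 = 0.4800
Terminal stock prices: S_uu = 176.4, S_ud = 81.9, S_dd = 38.03
Terminal payoffs (K − S): max(-71.4, 0) = 0, max(23.1, 0) = 23.1, max(66.97, 0) = 66.97
Node u (S = 126): continuation = 1/1.01·[0.4800·0.0000 + 0.5200·23.1000] = 11.8931; exercise value = 0.0000 ≤ continuation, so V_u = 11.8931
Node d (S = 58.5): continuation = 1/1.01·[0.4800·23.1000 + 0.5200·66.9750] = 45.4604; exercise value = 46.5000 > continuation, so V_d = 46.5000 (exercise)
Node 0 (S = 90): continuation = 1/1.01·[0.4800·11.8931 + 0.5200·46.5000] = 29.5927; exercise value = 15.0000 ≤ continuation, so V_0 = 29.5927

$29.59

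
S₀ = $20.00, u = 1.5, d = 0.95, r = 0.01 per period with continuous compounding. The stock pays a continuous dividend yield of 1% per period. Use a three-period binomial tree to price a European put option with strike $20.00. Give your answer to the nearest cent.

Per-period risk-free factor R = e^0.01 = 1.0101; dividend-adjusted growth = e^(0.01−0.01) = 1.0000.
Risk-neutral probability p = (1.0000 − 0.95)/(1.5 − 0.95) = 0.0500/0.5500 = 0.0909
Terminal stock prices: S_uuu = 67.5, S_uud = 42.75, S_udd = 27.07, S_ddd = 17.15
Terminal payoffs (K − S): max(-47.5, 0) = 0, max(-22.75, 0) = 0, max(-7.075, 0) = 0, max(2.853, 0) = 2.853
Node uu (S = 45): V_uu = e^(−0.01)·[0.0909·0.0000 + 0.9091·0.0000] = 0.0000
Node ud (S = 28.5): V_ud = e^(−0.01)·[0.0909·0.0000 + 0.9091·0.0000] = 0.0000
Node dd (S = 18.05): V_dd = e^(−0.01)·[0.0909·0.0000 + 0.9091·2.8525] = 2.5674
Node u (S = 30): V_u = e^(−0.01)·[0.0909·0.0000 + 0.9091·0.0000] = 0.0000
Node d (S = 19): V_d = e^(−0.01)·[0.0909·0.0000 + 0.9091·2.5674] = 2.3108
Node 0 (S = 20): V_0 = e^(−0.01)·[0.0909·0.0000 + 0.9091·2.3108] = 2.0798

$2.08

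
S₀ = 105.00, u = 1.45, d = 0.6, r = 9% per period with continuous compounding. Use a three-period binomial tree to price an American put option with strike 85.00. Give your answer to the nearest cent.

Risk-neutral probability p = (e^0.09 − 0.6)/(1.45 − 0.6) = 0.4942/0.8500 = 0.5814
Terminal stock prices: S_uuu = 320.1, S_uud = 132.5, S_udd = 54.81, S_ddd = 22.68
Terminal payoffs (K − S): max(-235.1, 0) = 0, max(-47.46, 0) = 0, max(30.19, 0) = 30.19, max(62.32, 0) = 62.32
Node uu (S = 220.8): continuation = e^(−0.09)·[0.5814·0.0000 + 0.4186·0.0000] = 0.0000; exercise value = 0.0000 ≤ continuation, so V_uu = 0.0000
Node ud (S = 91.35): continuation = e^(−0.09)·[0.5814·0.0000 + 0.4186·30.1900] = 11.5503; exercise value = 0.0000 ≤ continuation, so V_ud = 11.5503
Node dd (S = 37.8): continuation = e^(−0.09)·[0.5814·30.1900 + 0.4186·62.3200] = 39.8842; exercise value = 47.2000 > continuation, so V_dd = 47.2000 (exercise)
Node u (S = 152.2): continuation = e^(−0.09)·[0.5814·0.0000 + 0.4186·11.5503] = 4.4190; exercise value = 0.0000 ≤ continuation, so V_u = 4.4190
Node d (S = 63): continuation = e^(−0.09)·[0.5814·11.5503 + 0.4186·47.2000] = 24.1954; exercise value = 22.0000 ≤ continuation, so V_d = 24.1954
Node 0 (S = 105): continuation = e^(−0.09)·[0.5814·4.4190 + 0.4186·24.1954] = 11.6049; exercise value = 0.0000 ≤ continuation, so V_0 = 11.6049

11.60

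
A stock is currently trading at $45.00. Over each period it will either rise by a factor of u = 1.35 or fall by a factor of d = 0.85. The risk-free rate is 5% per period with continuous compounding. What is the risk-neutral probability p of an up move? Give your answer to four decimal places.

Risk-neutral probability p = (e^0.05 − 0.85)/(1.35 − 0.85) = 0.2013/0.5000 = 0.4025

p = 0.4025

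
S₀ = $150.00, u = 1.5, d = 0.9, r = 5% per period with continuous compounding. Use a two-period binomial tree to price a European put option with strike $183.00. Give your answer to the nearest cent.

Risk-neutral probability p = (e^0.05 − 0.9)/(1.5 − 0.9) = 0.1513/0.6000 = 0.2521
Terminal stock prices: S_uu = 337.5, S_ud = 202.5, S_dd = 121.5
Terminal payoffs (K − S): max(-154.5, 0) = 0, max(-19.5, 0) = 0, max(61.5, 0) = 61.5
Node u (S = 225): V_u = e^(−0.05)·[0.2521·0.0000 + 0.7479·0.0000] = 0.0000
Node d (S = 135): V_d = e^(−0.05)·[0.2521·0.0000 + 0.7479·61.5000] = 43.7515
Node 0 (S = 150): V_0 = e^(−0.05)·[0.2521·0.0000 + 0.7479·43.7515] = 31.1251

$31.13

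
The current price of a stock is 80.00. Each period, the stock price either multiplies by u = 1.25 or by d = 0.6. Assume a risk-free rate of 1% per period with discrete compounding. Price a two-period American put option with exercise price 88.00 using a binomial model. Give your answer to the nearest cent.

Risk-neutral probability p = (1 + 0.01 − 0.6)/(1.25 − 0.6) = 0.4100/0.6500 = 0.6308
Terminal stock prices: S_uu = 125, S_ud = 60, S_dd = 28.8
Terminal payoffs (K − S): max(-37, 0) = 0, max(28, 0) = 28, max(59.2, 0) = 59.2
Node u (S = 100): continuation = 1/1.01·[0.6308·0.0000 + 0.3692·28.0000] = 10.2361; exercise value = 0.0000 ≤ continuation, so V_u = 10.2361
Node d (S = 48): continuation = 1/1.01·[0.6308·28.0000 + 0.3692·59.2000] = 39.1287; exercise value = 40.0000 > continuation, so V_d = 40.0000 (exercise)
Node 0 (S = 80): continuation = 1/1.01·[0.6308·10.2361 + 0.3692·40.0000] = 21.0157; exercise value = 8.0000 ≤ continuation, so V_0 = 21.0157

21.02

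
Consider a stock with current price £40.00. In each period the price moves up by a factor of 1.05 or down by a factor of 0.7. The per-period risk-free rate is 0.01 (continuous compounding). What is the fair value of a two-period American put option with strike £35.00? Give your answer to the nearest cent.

Risk-neutral probability p = (e^0.01 − 0.7)/(1.05 − 0.7) = 0.3101/0.3500 = 0.8859
Terminal stock prices: S_uu = 44.1, S_ud = 29.4, S_dd = 19.6
Terminal payoffs (K − S): max(-9.1, 0) = 0, max(5.6, 0) = 5.6, max(15.4, 0) = 15.4
Node u (S = 42): continuation = e^(−0.01)·[0.8859·0.0000 + 0.1141·5.6000] = 0.6328; exercise value = 0.0000 ≤ continuation, so V_u = 0.6328
Node d (S = 28): continuation = e^(−0.01)·[0.8859·5.6000 + 0.1141·15.4000] = 6.6517; exercise value = 7.0000 > continuation, so V_d = 7.0000 (exercise)
Node 0 (S = 40): continuation = e^(−0.01)·[0.8859·0.6328 + 0.1141·7.0000] = 1.3461; exercise value = 0.0000 ≤ continuation, so V_0 = 1.3461

£1.35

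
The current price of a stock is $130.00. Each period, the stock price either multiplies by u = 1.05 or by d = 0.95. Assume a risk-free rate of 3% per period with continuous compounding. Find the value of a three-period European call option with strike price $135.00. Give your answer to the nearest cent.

$7.78

Risk-neutral probability p = (e^0.03 − 0.95)/(1.05 − 0.95) = 0.0805/0.1000 = 0.8045
Terminal stock prices: S_uuu = 150.5, S_uud = 136.2, S_udd = 123.2, S_ddd = 111.5
Terminal payoffs (S − K): max(15.49, 0) = 15.49, max(1.159, 0) = 1.159, max(-11.81, 0) = 0, max(-23.54, 0) = 0
Node uu (S = 143.3): V_uu = e^(−0.03)·[0.8045·15.4913 + 0.1955·1.1587] = 12.3149
Node ud (S = 129.7): V_ud = e^(−0.03)·[0.8045·1.1587 + 0.1955·0.0000] = 0.9047
Node dd (S = 117.3): V_dd = e^(−0.03)·[0.8045·0.0000 + 0.1955·0.0000] = 0.0000
Node u (S = 136.5): V_u = e^(−0.03)·[0.8045·12.3149 + 0.1955·0.9047] = 9.7866
Node d (S = 123.5): V_d = e^(−0.03)·[0.8045·0.9047 + 0.1955·0.0000] = 0.7064
Node 0 (S = 130): V_0 = e^(−0.03)·[0.8045·9.7866 + 0.1955·0.7064] = 7.7751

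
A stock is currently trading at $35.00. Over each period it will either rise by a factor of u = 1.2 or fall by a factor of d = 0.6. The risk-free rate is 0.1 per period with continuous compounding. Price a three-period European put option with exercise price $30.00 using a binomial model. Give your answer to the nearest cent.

$0.76

Risk-neutral probability p = (e^0.1 − 0.6)/(1.2 − 0.6) = 0.5052/0.6000 = 0.8420
Terminal stock prices: S_uuu = 60.48, S_uud = 30.24, S_udd = 15.12, S_ddd = 7.56
Terminal payoffs (K − S): max(-30.48, 0) = 0, max(-0.24, 0) = 0, max(14.88, 0) = 14.88, max(22.44, 0) = 22.44
Node uu (S = 50.4): V_uu = e^(−0.1)·[0.8420·0.0000 + 0.1580·0.0000] = 0.0000
Node ud (S = 25.2): V_ud = e^(−0.1)·[0.8420·0.0000 + 0.1580·14.8800] = 2.1280
Node dd (S = 12.6): V_dd = e^(−0.1)·[0.8420·14.8800 + 0.1580·22.4400] = 14.5451
Node u (S = 42): V_u = e^(−0.1)·[0.8420·0.0000 + 0.1580·2.1280] = 0.3043
Node d (S = 21): V_d = e^(−0.1)·[0.8420·2.1280 + 0.1580·14.5451] = 3.7012
Node 0 (S = 35): V_0 = e^(−0.1)·[0.8420·0.3043 + 0.1580·3.7012] = 0.7611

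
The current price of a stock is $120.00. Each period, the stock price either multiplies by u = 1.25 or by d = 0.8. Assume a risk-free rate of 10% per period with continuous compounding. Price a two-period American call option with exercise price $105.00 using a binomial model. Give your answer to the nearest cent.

$36.42

Risk-neutral probability p = (e^0.1 − 0.8)/(1.25 − 0.8) = 0.3052/0.4500 = 0.6782
Terminal stock prices: S_uu = 187.5, S_ud = 120, S_dd = 76.8
Terminal payoffs (S − K): max(82.5, 0) = 82.5, max(15, 0) = 15, max(-28.2, 0) = 0
Node u (S = 150): continuation = e^(−0.1)·[0.6782·82.5000 + 0.3218·15.0000] = 54.9921; exercise value = 45.0000 ≤ continuation, so V_u = 54.9921
Node d (S = 96): continuation = e^(−0.1)·[0.6782·15.0000 + 0.3218·0.0000] = 9.2043; exercise value = 0.0000 ≤ continuation, so V_d = 9.2043
Node 0 (S = 120): continuation = e^(−0.1)·[0.6782·54.9921 + 0.3218·9.2043] = 36.4248; exercise value = 15.0000 ≤ continuation, so V_0 = 36.4248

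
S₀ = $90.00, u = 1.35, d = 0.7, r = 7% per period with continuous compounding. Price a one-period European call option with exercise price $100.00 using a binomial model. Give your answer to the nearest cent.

Risk-neutral probability p = (e^0.07 − 0.7)/(1.35 − 0.7) = 0.3725/0.6500 = 0.5731
Terminal stock prices: S_u = 121.5, S_d = 63
Terminal payoffs (S − K): max(21.5, 0) = 21.5, max(-37, 0) = 0
Node 0 (S = 90): V_0 = e^(−0.07)·[0.5731·21.5000 + 0.4269·0.0000] = 11.4884

$11.49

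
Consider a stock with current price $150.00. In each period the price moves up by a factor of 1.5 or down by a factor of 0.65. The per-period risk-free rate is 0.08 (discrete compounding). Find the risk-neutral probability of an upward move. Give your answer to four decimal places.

Risk-neutral probability p = (1 + 0.08 − 0.65)/(1.5 − 0.65) = 0.4300/0.8500 = 0.5059

p = 0.5059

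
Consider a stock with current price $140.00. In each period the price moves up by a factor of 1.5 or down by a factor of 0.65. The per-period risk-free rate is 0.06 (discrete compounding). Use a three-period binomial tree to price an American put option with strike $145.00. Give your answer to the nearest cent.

Risk-neutral probability p = (1 + 0.06 − 0.65)/(1.5 − 0.65) = 0.4100/0.8500 = 0.4824
Terminal stock prices: S_uuu = 472.5, S_uud = 204.8, S_udd = 88.73, S_ddd = 38.45
Terminal payoffs (K − S): max(-327.5, 0) = 0, max(-59.75, 0) = 0, max(56.27, 0) = 56.27, max(106.6, 0) = 106.6
Node uu (S = 315): continuation = 1/1.06·[0.4824·0.0000 + 0.5176·0.0000] = 0.0000; exercise value = 0.0000 ≤ continuation, so V_uu = 0.0000
Node ud (S = 136.5): continuation = 1/1.06·[0.4824·0.0000 + 0.5176·56.2750] = 27.4817; exercise value = 8.5000 ≤ continuation, so V_ud = 27.4817
Node dd (S = 59.15): continuation = 1/1.06·[0.4824·56.2750 + 0.5176·106.5525] = 77.6425; exercise value = 85.8500 > continuation, so V_dd = 85.8500 (exercise)
Node u (S = 210): continuation = 1/1.06·[0.4824·0.0000 + 0.5176·27.4817] = 13.4206; exercise value = 0.0000 ≤ continuation, so V_u = 13.4206
Node d (S = 91): continuation = 1/1.06·[0.4824·27.4817 + 0.5176·85.8500] = 54.4301; exercise value = 54.0000 ≤ continuation, so V_d = 54.4301
Node 0 (S = 140): continuation = 1/1.06·[0.4824·13.4206 + 0.5176·54.4301] = 32.6878; exercise value = 5.0000 ≤ continuation, so V_0 = 32.6878

$32.69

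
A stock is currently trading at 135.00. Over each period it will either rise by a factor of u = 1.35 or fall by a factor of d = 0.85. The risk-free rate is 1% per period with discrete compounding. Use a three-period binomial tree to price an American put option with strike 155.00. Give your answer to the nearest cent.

Risk-neutral probability p = (1 + 0.01 − 0.85)/(1.35 − 0.85) = 0.1600/0.5000 = 0.3200
Terminal stock prices: S_uuu = 332.2, S_uud = 209.1, S_udd = 131.7, S_ddd = 82.91
Terminal payoffs (K − S): max(-177.2, 0) = 0, max(-54.13, 0) = 0, max(23.32, 0) = 23.32, max(72.09, 0) = 72.09
Node uu (S = 246): continuation = 1/1.01·[0.3200·0.0000 + 0.6800·0.0000] = 0.0000; exercise value = 0.0000 ≤ continuation, so V_uu = 0.0000
Node ud (S = 154.9): continuation = 1/1.01·[0.3200·0.0000 + 0.6800·23.3244] = 15.7035; exercise value = 0.0875 ≤ continuation, so V_ud = 15.7035
Node dd (S = 97.54): continuation = 1/1.01·[0.3200·23.3244 + 0.6800·72.0931] = 55.9278; exercise value = 57.4625 > continuation, so V_dd = 57.4625 (exercise)
Node u (S = 182.2): continuation = 1/1.01·[0.3200·0.0000 + 0.6800·15.7035] = 10.5727; exercise value = 0.0000 ≤ continuation, so V_u = 10.5727
Node d (S = 114.8): continuation = 1/1.01·[0.3200·15.7035 + 0.6800·57.4625] = 43.6630; exercise value = 40.2500 ≤ continuation, so V_d = 43.6630
Node 0 (S = 135): continuation = 1/1.01·[0.3200·10.5727 + 0.6800·43.6630] = 32.7466; exercise value = 20.0000 ≤ continuation, so V_0 = 32.7466

32.75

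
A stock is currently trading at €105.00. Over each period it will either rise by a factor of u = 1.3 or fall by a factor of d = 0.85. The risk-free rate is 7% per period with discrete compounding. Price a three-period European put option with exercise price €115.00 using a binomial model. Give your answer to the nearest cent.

€10.63

Risk-neutral probability p = (1 + 0.07 − 0.85)/(1.3 − 0.85) = 0.2200/0.4500 = 0.4889
Terminal stock prices: S_uuu = 230.7, S_uud = 150.8, S_udd = 98.62, S_ddd = 64.48
Terminal payoffs (K − S): max(-115.7, 0) = 0, max(-35.83, 0) = 0, max(16.38, 0) = 16.38, max(50.52, 0) = 50.52
Node uu (S = 177.5): V_uu = 1/1.07·[0.4889·0.0000 + 0.5111·0.0000] = 0.0000
Node ud (S = 116): V_ud = 1/1.07·[0.4889·0.0000 + 0.5111·16.3788] = 7.8237
Node dd (S = 75.86): V_dd = 1/1.07·[0.4889·16.3788 + 0.5111·50.5169] = 31.6141
Node u (S = 136.5): V_u = 1/1.07·[0.4889·0.0000 + 0.5111·7.8237] = 3.7372
Node d (S = 89.25): V_d = 1/1.07·[0.4889·7.8237 + 0.5111·31.6141] = 18.6759
Node 0 (S = 105): V_0 = 1/1.07·[0.4889·3.7372 + 0.5111·18.6759] = 10.6285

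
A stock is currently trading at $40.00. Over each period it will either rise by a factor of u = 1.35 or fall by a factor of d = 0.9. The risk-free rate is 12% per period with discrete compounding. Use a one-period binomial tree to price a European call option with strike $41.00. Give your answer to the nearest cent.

Risk-neutral probability p = (1 + 0.12 − 0.9)/(1.35 − 0.9) = 0.2200/0.4500 = 0.4889
Terminal stock prices: S_u = 54, S_d = 36
Terminal payoffs (S − K): max(13, 0) = 13, max(-5, 0) = 0
Node 0 (S = 40): V_0 = 1/1.12·[0.4889·13.0000 + 0.5111·0.0000] = 5.6746

$5.67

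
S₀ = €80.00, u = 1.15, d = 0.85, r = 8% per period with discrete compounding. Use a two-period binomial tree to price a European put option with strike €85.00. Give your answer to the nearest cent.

Risk-neutral probability p = (1 + 0.08 − 0.85)/(1.15 − 0.85) = 0.2300/0.3000 = 0.7667
Terminal stock prices: S_uu = 105.8, S_ud = 78.2, S_dd = 57.8
Terminal payoffs (K − S): max(-20.8, 0) = 0, max(6.8, 0) = 6.8, max(27.2, 0) = 27.2
Node u (S = 92): V_u = 1/1.08·[0.7667·0.0000 + 0.2333·6.8000] = 1.4691
Node d (S = 68): V_d = 1/1.08·[0.7667·6.8000 + 0.2333·27.2000] = 10.7037
Node 0 (S = 80): V_0 = 1/1.08·[0.7667·1.4691 + 0.2333·10.7037] = 3.3554

€3.36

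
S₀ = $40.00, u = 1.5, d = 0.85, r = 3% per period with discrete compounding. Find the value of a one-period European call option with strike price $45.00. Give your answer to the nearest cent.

Risk-neutral probability p = (1 + 0.03 − 0.85)/(1.5 − 0.85) = 0.1800/0.6500 = 0.2769
Terminal stock prices: S_u = 60, S_d = 34
Terminal payoffs (S − K): max(15, 0) = 15, max(-11, 0) = 0
Node 0 (S = 40): V_0 = 1/1.03·[0.2769·15.0000 + 0.7231·0.0000] = 4.0329

$4.03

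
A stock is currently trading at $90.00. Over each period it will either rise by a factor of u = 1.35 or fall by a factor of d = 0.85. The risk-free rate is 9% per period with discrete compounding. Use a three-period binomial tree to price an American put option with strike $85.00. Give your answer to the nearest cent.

Risk-neutral probability p = (1 + 0.09 − 0.85)/(1.35 − 0.85) = 0.2400/0.5000 = 0.4800
Terminal stock prices: S_uuu = 221.4, S_uud = 139.4, S_udd = 87.78, S_ddd = 55.27
Terminal payoffs (K − S): max(-136.4, 0) = 0, max(-54.42, 0) = 0, max(-2.784, 0) = 0, max(29.73, 0) = 29.73
Node uu (S = 164): continuation = 1/1.09·[0.4800·0.0000 + 0.5200·0.0000] = 0.0000; exercise value = 0.0000 ≤ continuation, so V_uu = 0.0000
Node ud (S = 103.3): continuation = 1/1.09·[0.4800·0.0000 + 0.5200·0.0000] = 0.0000; exercise value = 0.0000 ≤ continuation, so V_ud = 0.0000
Node dd (S = 65.02): continuation = 1/1.09·[0.4800·0.0000 + 0.5200·29.7288] = 14.1825; exercise value = 19.9750 > continuation, so V_dd = 19.9750 (exercise)
Node u (S = 121.5): continuation = 1/1.09·[0.4800·0.0000 + 0.5200·0.0000] = 0.0000; exercise value = 0.0000 ≤ continuation, so V_u = 0.0000
Node d (S = 76.5): continuation = 1/1.09·[0.4800·0.0000 + 0.5200·19.9750] = 9.5294; exercise value = 8.5000 ≤ continuation, so V_d = 9.5294
Node 0 (S = 90): continuation = 1/1.09·[0.4800·0.0000 + 0.5200·9.5294] = 4.5461; exercise value = 0.0000 ≤ continuation, so V_0 = 4.5461

$4.55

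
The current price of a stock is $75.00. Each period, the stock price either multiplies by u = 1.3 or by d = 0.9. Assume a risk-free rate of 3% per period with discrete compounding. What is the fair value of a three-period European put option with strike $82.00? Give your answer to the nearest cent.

$8.92

Risk-neutral probability p = (1 + 0.03 − 0.9)/(1.3 − 0.9) = 0.1300/0.4000 = 0.3250
Terminal stock prices: S_uuu = 164.8, S_uud = 114.1, S_udd = 78.98, S_ddd = 54.68
Terminal payoffs (K − S): max(-82.78, 0) = 0, max(-32.08, 0) = 0, max(3.025, 0) = 3.025, max(27.32, 0) = 27.32
Node uu (S = 126.8): V_uu = 1/1.03·[0.3250·0.0000 + 0.6750·0.0000] = 0.0000
Node ud (S = 87.75): V_ud = 1/1.03·[0.3250·0.0000 + 0.6750·3.0250] = 1.9824
Node dd (S = 60.75): V_dd = 1/1.03·[0.3250·3.0250 + 0.6750·27.3250] = 18.8617
Node u (S = 97.5): V_u = 1/1.03·[0.3250·0.0000 + 0.6750·1.9824] = 1.2991
Node d (S = 67.5): V_d = 1/1.03·[0.3250·1.9824 + 0.6750·18.8617] = 12.9863
Node 0 (S = 75): V_0 = 1/1.03·[0.3250·1.2991 + 0.6750·12.9863] = 8.9204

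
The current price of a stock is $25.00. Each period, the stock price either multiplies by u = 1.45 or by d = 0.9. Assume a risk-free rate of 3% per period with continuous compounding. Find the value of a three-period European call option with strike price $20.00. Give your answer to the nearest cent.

Risk-neutral probability p = (e^0.03 − 0.9)/(1.45 − 0.9) = 0.1305/0.5500 = 0.2372
Terminal stock prices: S_uuu = 76.22, S_uud = 47.31, S_udd = 29.36, S_ddd = 18.23
Terminal payoffs (S − K): max(56.22, 0) = 56.22, max(27.31, 0) = 27.31, max(9.363, 0) = 9.363, max(-1.775, 0) = 0
Node uu (S = 52.56): V_uu = e^(−0.03)·[0.2372·56.2156 + 0.7628·27.3062] = 33.1536
Node ud (S = 32.62): V_ud = e^(−0.03)·[0.2372·27.3062 + 0.7628·9.3625] = 13.2161
Node dd (S = 20.25): V_dd = e^(−0.03)·[0.2372·9.3625 + 0.7628·0.0000] = 2.1551
Node u (S = 36.25): V_u = e^(−0.03)·[0.2372·33.1536 + 0.7628·13.2161] = 17.4147
Node d (S = 22.5): V_d = e^(−0.03)·[0.2372·13.2161 + 0.7628·2.1551] = 4.6374
Node 0 (S = 25): V_0 = e^(−0.03)·[0.2372·17.4147 + 0.7628·4.6374] = 7.4414

$7.44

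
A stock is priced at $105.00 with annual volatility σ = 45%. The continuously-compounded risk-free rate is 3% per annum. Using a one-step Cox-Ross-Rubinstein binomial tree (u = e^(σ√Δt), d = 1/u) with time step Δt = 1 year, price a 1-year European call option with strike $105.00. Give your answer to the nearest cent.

CRR parameters: u = e^(σ√Δt) = e^(0.45·√1) = 1.5683, d = 1/u = 0.6376
Per-period rate: rΔt = 0.03·1 = 0.03, so R = e^0.03 = 1.0305
Risk-neutral probability p = (e^0.03 − 0.6376)/(1.5683 − 0.6376) = 0.3928/0.9307 = 0.4221
Terminal stock prices: S_u = 164.7, S_d = 66.95
Terminal payoffs (S − K): max(59.67, 0) = 59.67, max(-38.05, 0) = 0
Node 0 (S = 105): V_0 = e^(−0.03)·[0.4221·59.6728 + 0.5779·0.0000] = 24.4425

$24.44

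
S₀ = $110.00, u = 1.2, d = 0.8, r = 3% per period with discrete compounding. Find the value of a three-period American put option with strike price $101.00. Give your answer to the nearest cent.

$8.35

Risk-neutral probability p = (1 + 0.03 − 0.8)/(1.2 − 0.8) = 0.2300/0.4000 = 0.5750
Terminal stock prices: S_uuu = 190.1, S_uud = 126.7, S_udd = 84.48, S_ddd = 56.32
Terminal payoffs (K − S): max(-89.08, 0) = 0, max(-25.72, 0) = 0, max(16.52, 0) = 16.52, max(44.68, 0) = 44.68
Node uu (S = 158.4): continuation = 1/1.03·[0.5750·0.0000 + 0.4250·0.0000] = 0.0000; exercise value = 0.0000 ≤ continuation, so V_uu = 0.0000
Node ud (S = 105.6): continuation = 1/1.03·[0.5750·0.0000 + 0.4250·16.5200] = 6.8165; exercise value = 0.0000 ≤ continuation, so V_ud = 6.8165
Node dd (S = 70.4): continuation = 1/1.03·[0.5750·16.5200 + 0.4250·44.6800] = 27.6583; exercise value = 30.6000 > continuation, so V_dd = 30.6000 (exercise)
Node u (S = 132): continuation = 1/1.03·[0.5750·0.0000 + 0.4250·6.8165] = 2.8126; exercise value = 0.0000 ≤ continuation, so V_u = 2.8126
Node d (S = 88): continuation = 1/1.03·[0.5750·6.8165 + 0.4250·30.6000] = 16.4315; exercise value = 13.0000 ≤ continuation, so V_d = 16.4315
Node 0 (S = 110): continuation = 1/1.03·[0.5750·2.8126 + 0.4250·16.4315] = 8.3502; exercise value = 0.0000 ≤ continuation, so V_0 = 8.3502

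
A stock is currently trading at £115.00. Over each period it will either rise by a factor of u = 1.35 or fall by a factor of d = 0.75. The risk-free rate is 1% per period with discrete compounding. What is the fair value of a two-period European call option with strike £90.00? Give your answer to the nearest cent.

Risk-neutral probability p = (1 + 0.01 − 0.75)/(1.35 − 0.75) = 0.2600/0.6000 = 0.4333
Terminal stock prices: S_uu = 209.6, S_ud = 116.4, S_dd = 64.69
Terminal payoffs (S − K): max(119.6, 0) = 119.6, max(26.44, 0) = 26.44, max(-25.31, 0) = 0
Node u (S = 155.2): V_u = 1/1.01·[0.4333·119.5875 + 0.5667·26.4375] = 66.1411
Node d (S = 86.25): V_d = 1/1.01·[0.4333·26.4375 + 0.5667·0.0000] = 11.3428
Node 0 (S = 115): V_0 = 1/1.01·[0.4333·66.1411 + 0.5667·11.3428] = 34.7413

£34.74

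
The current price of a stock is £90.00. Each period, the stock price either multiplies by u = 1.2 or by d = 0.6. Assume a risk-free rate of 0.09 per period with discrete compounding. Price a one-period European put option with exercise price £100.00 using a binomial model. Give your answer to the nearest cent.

£7.74

Risk-neutral probability p = (1 + 0.09 − 0.6)/(1.2 − 0.6) = 0.4900/0.6000 = 0.8167
Terminal stock prices: S_u = 108, S_d = 54
Terminal payoffs (K − S): max(-8, 0) = 0, max(46, 0) = 46
Node 0 (S = 90): V_0 = 1/1.09·[0.8167·0.0000 + 0.1833·46.0000] = 7.7370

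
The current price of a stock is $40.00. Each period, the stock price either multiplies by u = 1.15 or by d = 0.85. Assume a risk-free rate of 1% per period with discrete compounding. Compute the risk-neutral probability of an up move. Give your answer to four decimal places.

Risk-neutral probability p = (1 + 0.01 − 0.85)/(1.15 − 0.85) = 0.1600/0.3000 = 0.5333

p = 0.5333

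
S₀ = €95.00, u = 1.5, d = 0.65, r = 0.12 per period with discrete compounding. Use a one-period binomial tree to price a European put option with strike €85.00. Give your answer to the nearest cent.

Risk-neutral probability p = (1 + 0.12 − 0.65)/(1.5 − 0.65) = 0.4700/0.8500 = 0.5529
Terminal stock prices: S_u = 142.5, S_d = 61.75
Terminal payoffs (K − S): max(-57.5, 0) = 0, max(23.25, 0) = 23.25
Node 0 (S = 95): V_0 = 1/1.12·[0.5529·0.0000 + 0.4471·23.2500] = 9.2805

€9.28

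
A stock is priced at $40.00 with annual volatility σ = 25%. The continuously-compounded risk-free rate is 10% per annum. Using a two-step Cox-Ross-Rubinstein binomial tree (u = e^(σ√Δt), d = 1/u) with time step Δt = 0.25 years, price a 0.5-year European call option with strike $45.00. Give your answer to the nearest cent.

$1.96

CRR parameters: u = e^(σ√Δt) = e^(0.25·√0.25) = 1.1331, d = 1/u = 0.8825
Per-period rate: rΔt = 0.1·0.25 = 0.025, so R = e^0.025 = 1.0253
Risk-neutral probability p = (e^0.025 − 0.8825)/(1.1331 − 0.8825) = 0.1428/0.2507 = 0.5698
Terminal stock prices: S_uu = 51.36, S_ud = 40, S_dd = 31.15
Terminal payoffs (S − K): max(6.361, 0) = 6.361, max(-5, 0) = 0, max(-13.85, 0) = 0
Node u (S = 45.33): V_u = e^(−0.025)·[0.5698·6.3610 + 0.4302·0.0000] = 3.5349
Node d (S = 35.3): V_d = e^(−0.025)·[0.5698·0.0000 + 0.4302·0.0000] = 0.0000
Node 0 (S = 40): V_0 = e^(−0.025)·[0.5698·3.5349 + 0.4302·0.0000] = 1.9644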